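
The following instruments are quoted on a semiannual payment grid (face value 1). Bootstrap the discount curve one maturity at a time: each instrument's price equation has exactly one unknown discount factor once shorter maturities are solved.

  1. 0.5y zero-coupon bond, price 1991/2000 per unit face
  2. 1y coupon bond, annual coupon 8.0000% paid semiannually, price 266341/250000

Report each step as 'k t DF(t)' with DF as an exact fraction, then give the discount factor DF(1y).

1 1/2 1991/2000
2 1 9861/10000
DF(1y) = 9861/10000 ≈ 0.986100

step 1 [0.5y] zero: DF = P = 1991/2000 ≈ 0.995500
step 2 [1y] bond c/2=1/25: DF=(266341/250000 − 1/25·(0.995500))/(1+1/25) = 9861/10000 ≈ 0.986100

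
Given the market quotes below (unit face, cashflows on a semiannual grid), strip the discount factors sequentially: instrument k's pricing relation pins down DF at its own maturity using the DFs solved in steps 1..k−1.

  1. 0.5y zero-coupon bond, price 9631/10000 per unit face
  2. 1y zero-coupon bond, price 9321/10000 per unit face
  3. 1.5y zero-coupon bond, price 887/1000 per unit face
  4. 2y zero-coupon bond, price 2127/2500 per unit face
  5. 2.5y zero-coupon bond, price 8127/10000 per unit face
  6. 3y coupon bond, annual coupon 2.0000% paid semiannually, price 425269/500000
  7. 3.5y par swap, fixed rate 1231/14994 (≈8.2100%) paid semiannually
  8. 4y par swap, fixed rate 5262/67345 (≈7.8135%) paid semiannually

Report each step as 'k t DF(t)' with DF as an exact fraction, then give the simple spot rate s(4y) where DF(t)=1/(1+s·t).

step 1 [0.5y] zero: DF = P = 9631/10000 ≈ 0.963100
step 2 [1y] zero: DF = P = 9321/10000 ≈ 0.932100
step 3 [1.5y] zero: DF = P = 887/1000 ≈ 0.887000
step 4 [2y] zero: DF = P = 2127/2500 ≈ 0.850800
step 5 [2.5y] zero: DF = P = 8127/10000 ≈ 0.812700
step 6 [3y] bond c/2=1/100: DF=(425269/500000 − 1/100·(0.963100+0.932100+0.887000+0.850800+0.812700))/(1+1/100) = 7981/10000 ≈ 0.798100
step 7 [3.5y] swap r/2=1231/29988: DF=(1 − 1231/29988·(0.963100+0.932100+0.887000+0.850800+0.812700+0.798100))/(1+1231/29988) = 3769/5000 ≈ 0.753800
step 8 [4y] swap r/2=2631/67345: DF=(1 − 2631/67345·(0.963100+0.932100+0.887000+0.850800+0.812700+0.798100+0.753800))/(1+2631/67345) = 7369/10000 ≈ 0.736900

1 1/2 9631/10000
2 1 9321/10000
3 3/2 887/1000
4 2 2127/2500
5 5/2 8127/10000
6 3 7981/10000
7 7/2 3769/5000
8 4 7369/10000
s(4y) = (1/(7369/10000) − 1)/(4) = 2631/29476 ≈ 8.9259%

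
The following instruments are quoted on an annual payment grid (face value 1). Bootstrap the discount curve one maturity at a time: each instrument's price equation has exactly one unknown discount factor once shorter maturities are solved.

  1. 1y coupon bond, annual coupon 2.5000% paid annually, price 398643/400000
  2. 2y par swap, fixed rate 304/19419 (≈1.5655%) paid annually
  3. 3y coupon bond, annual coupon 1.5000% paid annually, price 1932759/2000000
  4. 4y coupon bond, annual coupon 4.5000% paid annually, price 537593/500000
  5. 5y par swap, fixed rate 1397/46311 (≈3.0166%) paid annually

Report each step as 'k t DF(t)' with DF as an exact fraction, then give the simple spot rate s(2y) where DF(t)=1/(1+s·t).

1 1 9723/10000
2 2 606/625
3 3 4617/5000
4 4 1811/2000
5 5 8603/10000
s(2y) = (1/(606/625) − 1)/(2) = 19/1212 ≈ 1.5677%

step 1 [1y] bond c/1=1/40: DF=(398643/400000 − 1/40·(0))/(1+1/40) = 9723/10000 ≈ 0.972300
step 2 [2y] swap r/1=304/19419: DF=(1 − 304/19419·(0.972300))/(1+304/19419) = 606/625 ≈ 0.969600
step 3 [3y] bond c/1=3/200: DF=(1932759/2000000 − 3/200·(0.972300+0.969600))/(1+3/200) = 4617/5000 ≈ 0.923400
step 4 [4y] bond c/1=9/200: DF=(537593/500000 − 9/200·(0.972300+0.969600+0.923400))/(1+9/200) = 1811/2000 ≈ 0.905500
step 5 [5y] swap r/1=1397/46311: DF=(1 − 1397/46311·(0.972300+0.969600+0.923400+0.905500))/(1+1397/46311) = 8603/10000 ≈ 0.860300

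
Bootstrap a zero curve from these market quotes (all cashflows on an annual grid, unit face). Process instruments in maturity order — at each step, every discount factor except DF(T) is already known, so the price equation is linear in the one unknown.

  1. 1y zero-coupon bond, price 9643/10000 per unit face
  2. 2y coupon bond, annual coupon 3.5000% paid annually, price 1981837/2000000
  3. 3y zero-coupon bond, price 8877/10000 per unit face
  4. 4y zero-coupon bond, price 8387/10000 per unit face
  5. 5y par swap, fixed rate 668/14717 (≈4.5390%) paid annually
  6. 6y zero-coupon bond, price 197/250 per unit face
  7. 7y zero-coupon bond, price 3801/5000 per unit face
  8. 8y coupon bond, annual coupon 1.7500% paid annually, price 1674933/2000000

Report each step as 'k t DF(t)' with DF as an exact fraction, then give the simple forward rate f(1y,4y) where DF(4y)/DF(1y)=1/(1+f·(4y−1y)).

step 1 [1y] zero: DF = P = 9643/10000 ≈ 0.964300
step 2 [2y] bond c/1=7/200: DF=(1981837/2000000 − 7/200·(0.964300))/(1+7/200) = 578/625 ≈ 0.924800
step 3 [3y] zero: DF = P = 8877/10000 ≈ 0.887700
step 4 [4y] zero: DF = P = 8387/10000 ≈ 0.838700
step 5 [5y] swap r/1=668/14717: DF=(1 − 668/14717·(0.964300+0.924800+0.887700+0.838700))/(1+668/14717) = 1999/2500 ≈ 0.799600
step 6 [6y] zero: DF = P = 197/250 ≈ 0.788000
step 7 [7y] zero: DF = P = 3801/5000 ≈ 0.760200
step 8 [8y] bond c/1=7/400: DF=(1674933/2000000 − 7/400·(0.964300+0.924800+0.887700+0.838700+0.799600+0.788000+0.760200))/(1+7/400) = 1441/2000 ≈ 0.720500

1 1 9643/10000
2 2 578/625
3 3 8877/10000
4 4 8387/10000
5 5 1999/2500
6 6 197/250
7 7 3801/5000
8 8 1441/2000
f(1y,4y) = ((9643/10000)/(8387/10000) − 1)/(3) = 1256/25161 ≈ 4.9919%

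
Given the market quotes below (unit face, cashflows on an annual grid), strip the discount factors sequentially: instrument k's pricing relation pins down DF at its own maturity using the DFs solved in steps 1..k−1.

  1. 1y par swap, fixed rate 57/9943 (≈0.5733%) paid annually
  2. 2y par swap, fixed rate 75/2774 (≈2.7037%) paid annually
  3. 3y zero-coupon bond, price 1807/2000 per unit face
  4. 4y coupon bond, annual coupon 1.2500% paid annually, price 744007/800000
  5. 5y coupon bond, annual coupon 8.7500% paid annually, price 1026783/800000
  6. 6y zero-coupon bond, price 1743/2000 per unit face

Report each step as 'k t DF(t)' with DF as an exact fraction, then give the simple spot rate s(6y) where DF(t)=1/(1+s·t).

step 1 [1y] swap r/1=57/9943: DF=(1 − 57/9943·(0))/(1+57/9943) = 9943/10000 ≈ 0.994300
step 2 [2y] swap r/1=75/2774: DF=(1 − 75/2774·(0.994300))/(1+75/2774) = 379/400 ≈ 0.947500
step 3 [3y] zero: DF = P = 1807/2000 ≈ 0.903500
step 4 [4y] bond c/1=1/80: DF=(744007/800000 − 1/80·(0.994300+0.947500+0.903500))/(1+1/80) = 4417/5000 ≈ 0.883400
step 5 [5y] bond c/1=7/80: DF=(1026783/800000 − 7/80·(0.994300+0.947500+0.903500+0.883400))/(1+7/80) = 4401/5000 ≈ 0.880200
step 6 [6y] zero: DF = P = 1743/2000 ≈ 0.871500

1 1 9943/10000
2 2 379/400
3 3 1807/2000
4 4 4417/5000
5 5 4401/5000
6 6 1743/2000
s(6y) = (1/(1743/2000) − 1)/(6) = 257/10458 ≈ 2.4574%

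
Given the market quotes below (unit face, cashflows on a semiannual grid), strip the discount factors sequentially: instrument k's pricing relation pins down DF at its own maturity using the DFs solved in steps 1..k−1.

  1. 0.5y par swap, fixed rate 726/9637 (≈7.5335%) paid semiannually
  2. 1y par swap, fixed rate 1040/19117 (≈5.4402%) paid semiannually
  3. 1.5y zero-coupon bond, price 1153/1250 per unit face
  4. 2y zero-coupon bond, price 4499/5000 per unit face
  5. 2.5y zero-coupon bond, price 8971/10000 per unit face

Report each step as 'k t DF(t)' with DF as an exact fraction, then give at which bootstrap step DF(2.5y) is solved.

1 1/2 9637/10000
2 1 237/250
3 3/2 1153/1250
4 2 4499/5000
5 5/2 8971/10000
DF(2.5y) is solved at step 5

step 1 [0.5y] swap r/2=363/9637: DF=(1 − 363/9637·(0))/(1+363/9637) = 9637/10000 ≈ 0.963700
step 2 [1y] swap r/2=520/19117: DF=(1 − 520/19117·(0.963700))/(1+520/19117) = 237/250 ≈ 0.948000
step 3 [1.5y] zero: DF = P = 1153/1250 ≈ 0.922400
step 4 [2y] zero: DF = P = 4499/5000 ≈ 0.899800
step 5 [2.5y] zero: DF = P = 8971/10000 ≈ 0.897100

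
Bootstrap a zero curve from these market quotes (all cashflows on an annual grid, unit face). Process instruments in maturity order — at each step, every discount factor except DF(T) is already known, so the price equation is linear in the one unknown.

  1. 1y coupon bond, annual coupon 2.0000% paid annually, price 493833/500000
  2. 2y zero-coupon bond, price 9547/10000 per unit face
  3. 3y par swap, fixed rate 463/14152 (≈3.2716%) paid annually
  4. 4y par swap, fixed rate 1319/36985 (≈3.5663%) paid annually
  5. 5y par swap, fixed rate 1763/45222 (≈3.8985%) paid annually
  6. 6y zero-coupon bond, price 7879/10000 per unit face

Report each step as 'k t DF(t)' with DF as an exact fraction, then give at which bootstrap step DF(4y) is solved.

1 1 9683/10000
2 2 9547/10000
3 3 4537/5000
4 4 8681/10000
5 5 8237/10000
6 6 7879/10000
DF(4y) is solved at step 4

step 1 [1y] bond c/1=1/50: DF=(493833/500000 − 1/50·(0))/(1+1/50) = 9683/10000 ≈ 0.968300
step 2 [2y] zero: DF = P = 9547/10000 ≈ 0.954700
step 3 [3y] swap r/1=463/14152: DF=(1 − 463/14152·(0.968300+0.954700))/(1+463/14152) = 4537/5000 ≈ 0.907400
step 4 [4y] swap r/1=1319/36985: DF=(1 − 1319/36985·(0.968300+0.954700+0.907400))/(1+1319/36985) = 8681/10000 ≈ 0.868100
step 5 [5y] swap r/1=1763/45222: DF=(1 − 1763/45222·(0.968300+0.954700+0.907400+0.868100))/(1+1763/45222) = 8237/10000 ≈ 0.823700
step 6 [6y] zero: DF = P = 7879/10000 ≈ 0.787900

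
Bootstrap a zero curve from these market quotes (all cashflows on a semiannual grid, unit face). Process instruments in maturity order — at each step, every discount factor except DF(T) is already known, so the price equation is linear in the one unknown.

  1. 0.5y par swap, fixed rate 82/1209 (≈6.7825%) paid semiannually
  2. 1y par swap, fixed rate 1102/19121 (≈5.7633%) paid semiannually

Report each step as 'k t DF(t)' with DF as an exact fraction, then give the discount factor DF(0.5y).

1 1/2 1209/1250
2 1 9449/10000
DF(0.5y) = 1209/1250 ≈ 0.967200

step 1 [0.5y] swap r/2=41/1209: DF=(1 − 41/1209·(0))/(1+41/1209) = 1209/1250 ≈ 0.967200
step 2 [1y] swap r/2=551/19121: DF=(1 − 551/19121·(0.967200))/(1+551/19121) = 9449/10000 ≈ 0.944900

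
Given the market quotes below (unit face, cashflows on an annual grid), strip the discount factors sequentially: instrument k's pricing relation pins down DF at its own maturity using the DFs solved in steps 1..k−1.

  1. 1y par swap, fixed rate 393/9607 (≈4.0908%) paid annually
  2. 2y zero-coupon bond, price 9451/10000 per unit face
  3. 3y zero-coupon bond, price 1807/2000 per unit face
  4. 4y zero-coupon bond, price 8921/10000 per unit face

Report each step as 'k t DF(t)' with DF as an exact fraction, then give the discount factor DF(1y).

step 1 [1y] swap r/1=393/9607: DF=(1 − 393/9607·(0))/(1+393/9607) = 9607/10000 ≈ 0.960700
step 2 [2y] zero: DF = P = 9451/10000 ≈ 0.945100
step 3 [3y] zero: DF = P = 1807/2000 ≈ 0.903500
step 4 [4y] zero: DF = P = 8921/10000 ≈ 0.892100

1 1 9607/10000
2 2 9451/10000
3 3 1807/2000
4 4 8921/10000
DF(1y) = 9607/10000 ≈ 0.960700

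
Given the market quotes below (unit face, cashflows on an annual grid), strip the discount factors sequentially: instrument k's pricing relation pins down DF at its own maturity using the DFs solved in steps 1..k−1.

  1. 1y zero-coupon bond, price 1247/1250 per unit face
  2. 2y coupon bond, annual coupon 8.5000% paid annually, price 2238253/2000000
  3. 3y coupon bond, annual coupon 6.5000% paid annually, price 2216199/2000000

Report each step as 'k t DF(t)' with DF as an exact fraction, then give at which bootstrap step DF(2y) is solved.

1 1 1247/1250
2 2 9533/10000
3 3 4607/5000
DF(2y) is solved at step 2

step 1 [1y] zero: DF = P = 1247/1250 ≈ 0.997600
step 2 [2y] bond c/1=17/200: DF=(2238253/2000000 − 17/200·(0.997600))/(1+17/200) = 9533/10000 ≈ 0.953300
step 3 [3y] bond c/1=13/200: DF=(2216199/2000000 − 13/200·(0.997600+0.953300))/(1+13/200) = 4607/5000 ≈ 0.921400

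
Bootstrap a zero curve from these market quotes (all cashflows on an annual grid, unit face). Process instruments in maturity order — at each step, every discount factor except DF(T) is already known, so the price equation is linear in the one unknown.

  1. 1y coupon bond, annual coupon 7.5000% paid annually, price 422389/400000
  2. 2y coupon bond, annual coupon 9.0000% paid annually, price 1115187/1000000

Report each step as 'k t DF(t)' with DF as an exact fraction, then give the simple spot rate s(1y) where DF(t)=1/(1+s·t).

1 1 9823/10000
2 2 471/500
s(1y) = (1/(9823/10000) − 1)/(1) = 177/9823 ≈ 1.8019%

step 1 [1y] bond c/1=3/40: DF=(422389/400000 − 3/40·(0))/(1+3/40) = 9823/10000 ≈ 0.982300
step 2 [2y] bond c/1=9/100: DF=(1115187/1000000 − 9/100·(0.982300))/(1+9/100) = 471/500 ≈ 0.942000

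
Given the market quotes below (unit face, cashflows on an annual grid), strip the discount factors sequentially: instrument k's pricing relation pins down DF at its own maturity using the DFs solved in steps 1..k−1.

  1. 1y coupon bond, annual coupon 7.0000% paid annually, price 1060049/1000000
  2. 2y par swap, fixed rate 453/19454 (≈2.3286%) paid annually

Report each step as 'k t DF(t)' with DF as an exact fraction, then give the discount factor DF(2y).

step 1 [1y] bond c/1=7/100: DF=(1060049/1000000 − 7/100·(0))/(1+7/100) = 9907/10000 ≈ 0.990700
step 2 [2y] swap r/1=453/19454: DF=(1 − 453/19454·(0.990700))/(1+453/19454) = 9547/10000 ≈ 0.954700

1 1 9907/10000
2 2 9547/10000
DF(2y) = 9547/10000 ≈ 0.954700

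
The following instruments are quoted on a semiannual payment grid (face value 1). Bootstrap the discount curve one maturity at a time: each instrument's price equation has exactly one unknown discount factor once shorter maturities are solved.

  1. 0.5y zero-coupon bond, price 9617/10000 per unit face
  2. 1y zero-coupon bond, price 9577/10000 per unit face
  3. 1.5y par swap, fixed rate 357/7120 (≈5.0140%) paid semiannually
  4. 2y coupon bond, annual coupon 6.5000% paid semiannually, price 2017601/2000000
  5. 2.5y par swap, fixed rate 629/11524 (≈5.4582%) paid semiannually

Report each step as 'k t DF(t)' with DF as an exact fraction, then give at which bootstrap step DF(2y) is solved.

1 1/2 9617/10000
2 1 9577/10000
3 3/2 4643/5000
4 2 4437/5000
5 5/2 4371/5000
DF(2y) is solved at step 4

step 1 [0.5y] zero: DF = P = 9617/10000 ≈ 0.961700
step 2 [1y] zero: DF = P = 9577/10000 ≈ 0.957700
step 3 [1.5y] swap r/2=357/14240: DF=(1 − 357/14240·(0.961700+0.957700))/(1+357/14240) = 4643/5000 ≈ 0.928600
step 4 [2y] bond c/2=13/400: DF=(2017601/2000000 − 13/400·(0.961700+0.957700+0.928600))/(1+13/400) = 4437/5000 ≈ 0.887400
step 5 [2.5y] swap r/2=629/23048: DF=(1 − 629/23048·(0.961700+0.957700+0.928600+0.887400))/(1+629/23048) = 4371/5000 ≈ 0.874200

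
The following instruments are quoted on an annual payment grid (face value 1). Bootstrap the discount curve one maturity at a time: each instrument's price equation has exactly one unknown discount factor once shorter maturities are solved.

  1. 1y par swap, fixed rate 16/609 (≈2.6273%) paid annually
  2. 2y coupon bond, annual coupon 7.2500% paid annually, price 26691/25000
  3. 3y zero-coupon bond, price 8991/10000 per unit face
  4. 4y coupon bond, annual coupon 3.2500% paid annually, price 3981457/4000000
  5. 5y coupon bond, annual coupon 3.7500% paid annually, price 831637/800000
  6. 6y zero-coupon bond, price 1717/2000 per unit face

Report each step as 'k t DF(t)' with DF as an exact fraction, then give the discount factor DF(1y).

1 1 609/625
2 2 581/625
3 3 8991/10000
4 4 4379/5000
5 5 869/1000
6 6 1717/2000
DF(1y) = 609/625 ≈ 0.974400

step 1 [1y] swap r/1=16/609: DF=(1 − 16/609·(0))/(1+16/609) = 609/625 ≈ 0.974400
step 2 [2y] bond c/1=29/400: DF=(26691/25000 − 29/400·(0.974400))/(1+29/400) = 581/625 ≈ 0.929600
step 3 [3y] zero: DF = P = 8991/10000 ≈ 0.899100
step 4 [4y] bond c/1=13/400: DF=(3981457/4000000 − 13/400·(0.974400+0.929600+0.899100))/(1+13/400) = 4379/5000 ≈ 0.875800
step 5 [5y] bond c/1=3/80: DF=(831637/800000 − 3/80·(0.974400+0.929600+0.899100+0.875800))/(1+3/80) = 869/1000 ≈ 0.869000
step 6 [6y] zero: DF = P = 1717/2000 ≈ 0.858500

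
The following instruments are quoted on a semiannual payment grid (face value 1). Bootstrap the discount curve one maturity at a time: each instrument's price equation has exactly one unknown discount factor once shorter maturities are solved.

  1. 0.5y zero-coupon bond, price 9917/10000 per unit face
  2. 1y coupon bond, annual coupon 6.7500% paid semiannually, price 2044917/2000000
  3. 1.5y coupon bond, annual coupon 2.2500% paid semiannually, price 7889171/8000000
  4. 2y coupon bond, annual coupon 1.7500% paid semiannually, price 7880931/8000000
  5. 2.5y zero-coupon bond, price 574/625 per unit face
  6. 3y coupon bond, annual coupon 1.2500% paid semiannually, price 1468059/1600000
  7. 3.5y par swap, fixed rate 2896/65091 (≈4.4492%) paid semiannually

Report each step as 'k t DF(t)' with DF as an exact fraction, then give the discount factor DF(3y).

step 1 [0.5y] zero: DF = P = 9917/10000 ≈ 0.991700
step 2 [1y] bond c/2=27/800: DF=(2044917/2000000 − 27/800·(0.991700))/(1+27/800) = 9567/10000 ≈ 0.956700
step 3 [1.5y] bond c/2=9/800: DF=(7889171/8000000 − 9/800·(0.991700+0.956700))/(1+9/800) = 1907/2000 ≈ 0.953500
step 4 [2y] bond c/2=7/800: DF=(7880931/8000000 − 7/800·(0.991700+0.956700+0.953500))/(1+7/800) = 4757/5000 ≈ 0.951400
step 5 [2.5y] zero: DF = P = 574/625 ≈ 0.918400
step 6 [3y] bond c/2=1/160: DF=(1468059/1600000 − 1/160·(0.991700+0.956700+0.953500+0.951400+0.918400))/(1+1/160) = 4411/5000 ≈ 0.882200
step 7 [3.5y] swap r/2=1448/65091: DF=(1 − 1448/65091·(0.991700+0.956700+0.953500+0.951400+0.918400+0.882200))/(1+1448/65091) = 1069/1250 ≈ 0.855200

1 1/2 9917/10000
2 1 9567/10000
3 3/2 1907/2000
4 2 4757/5000
5 5/2 574/625
6 3 4411/5000
7 7/2 1069/1250
DF(3y) = 4411/5000 ≈ 0.882200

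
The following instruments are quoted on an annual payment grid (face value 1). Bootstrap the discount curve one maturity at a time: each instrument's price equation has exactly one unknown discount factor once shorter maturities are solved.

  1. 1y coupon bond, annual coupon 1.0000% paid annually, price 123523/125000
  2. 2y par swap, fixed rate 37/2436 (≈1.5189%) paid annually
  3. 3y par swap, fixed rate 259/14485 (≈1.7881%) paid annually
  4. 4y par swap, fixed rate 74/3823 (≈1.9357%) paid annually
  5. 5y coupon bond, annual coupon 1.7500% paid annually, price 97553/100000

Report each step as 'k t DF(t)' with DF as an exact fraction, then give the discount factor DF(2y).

1 1 1223/1250
2 2 1213/1250
3 3 4741/5000
4 4 463/500
5 5 893/1000
DF(2y) = 1213/1250 ≈ 0.970400

step 1 [1y] bond c/1=1/100: DF=(123523/125000 − 1/100·(0))/(1+1/100) = 1223/1250 ≈ 0.978400
step 2 [2y] swap r/1=37/2436: DF=(1 − 37/2436·(0.978400))/(1+37/2436) = 1213/1250 ≈ 0.970400
step 3 [3y] swap r/1=259/14485: DF=(1 − 259/14485·(0.978400+0.970400))/(1+259/14485) = 4741/5000 ≈ 0.948200
step 4 [4y] swap r/1=74/3823: DF=(1 − 74/3823·(0.978400+0.970400+0.948200))/(1+74/3823) = 463/500 ≈ 0.926000
step 5 [5y] bond c/1=7/400: DF=(97553/100000 − 7/400·(0.978400+0.970400+0.948200+0.926000))/(1+7/400) = 893/1000 ≈ 0.893000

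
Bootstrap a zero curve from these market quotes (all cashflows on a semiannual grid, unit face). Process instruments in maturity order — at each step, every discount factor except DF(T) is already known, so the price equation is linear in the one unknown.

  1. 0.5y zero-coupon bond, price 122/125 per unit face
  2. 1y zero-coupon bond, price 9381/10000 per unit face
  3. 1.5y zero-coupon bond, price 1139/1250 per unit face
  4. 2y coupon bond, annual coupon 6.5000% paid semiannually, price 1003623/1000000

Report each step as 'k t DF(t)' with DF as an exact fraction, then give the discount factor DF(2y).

step 1 [0.5y] zero: DF = P = 122/125 ≈ 0.976000
step 2 [1y] zero: DF = P = 9381/10000 ≈ 0.938100
step 3 [1.5y] zero: DF = P = 1139/1250 ≈ 0.911200
step 4 [2y] bond c/2=13/400: DF=(1003623/1000000 − 13/400·(0.976000+0.938100+0.911200))/(1+13/400) = 8831/10000 ≈ 0.883100

1 1/2 122/125
2 1 9381/10000
3 3/2 1139/1250
4 2 8831/10000
DF(2y) = 8831/10000 ≈ 0.883100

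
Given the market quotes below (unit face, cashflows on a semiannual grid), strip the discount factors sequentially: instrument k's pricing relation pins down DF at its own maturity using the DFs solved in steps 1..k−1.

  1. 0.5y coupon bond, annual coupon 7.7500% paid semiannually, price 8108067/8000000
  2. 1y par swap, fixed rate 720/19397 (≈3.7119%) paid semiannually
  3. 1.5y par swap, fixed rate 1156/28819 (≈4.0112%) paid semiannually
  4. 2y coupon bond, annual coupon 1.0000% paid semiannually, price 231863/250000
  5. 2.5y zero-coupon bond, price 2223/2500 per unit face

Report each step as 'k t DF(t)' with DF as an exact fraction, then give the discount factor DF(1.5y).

step 1 [0.5y] bond c/2=31/800: DF=(8108067/8000000 − 31/800·(0))/(1+31/800) = 9757/10000 ≈ 0.975700
step 2 [1y] swap r/2=360/19397: DF=(1 − 360/19397·(0.975700))/(1+360/19397) = 241/250 ≈ 0.964000
step 3 [1.5y] swap r/2=578/28819: DF=(1 − 578/28819·(0.975700+0.964000))/(1+578/28819) = 4711/5000 ≈ 0.942200
step 4 [2y] bond c/2=1/200: DF=(231863/250000 − 1/200·(0.975700+0.964000+0.942200))/(1+1/200) = 1817/2000 ≈ 0.908500
step 5 [2.5y] zero: DF = P = 2223/2500 ≈ 0.889200

1 1/2 9757/10000
2 1 241/250
3 3/2 4711/5000
4 2 1817/2000
5 5/2 2223/2500
DF(1.5y) = 4711/5000 ≈ 0.942200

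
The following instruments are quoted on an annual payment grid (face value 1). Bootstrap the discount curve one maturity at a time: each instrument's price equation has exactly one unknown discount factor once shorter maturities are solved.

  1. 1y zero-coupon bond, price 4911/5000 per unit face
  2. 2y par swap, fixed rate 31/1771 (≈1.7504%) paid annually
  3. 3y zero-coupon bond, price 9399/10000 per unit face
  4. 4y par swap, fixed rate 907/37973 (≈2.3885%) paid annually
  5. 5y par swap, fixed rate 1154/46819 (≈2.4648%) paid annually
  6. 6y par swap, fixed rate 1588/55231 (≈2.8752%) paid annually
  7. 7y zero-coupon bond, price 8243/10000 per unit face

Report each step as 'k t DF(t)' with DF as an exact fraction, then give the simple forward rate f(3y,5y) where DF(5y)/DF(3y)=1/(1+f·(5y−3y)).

step 1 [1y] zero: DF = P = 4911/5000 ≈ 0.982200
step 2 [2y] swap r/1=31/1771: DF=(1 − 31/1771·(0.982200))/(1+31/1771) = 9659/10000 ≈ 0.965900
step 3 [3y] zero: DF = P = 9399/10000 ≈ 0.939900
step 4 [4y] swap r/1=907/37973: DF=(1 − 907/37973·(0.982200+0.965900+0.939900))/(1+907/37973) = 9093/10000 ≈ 0.909300
step 5 [5y] swap r/1=1154/46819: DF=(1 − 1154/46819·(0.982200+0.965900+0.939900+0.909300))/(1+1154/46819) = 4423/5000 ≈ 0.884600
step 6 [6y] swap r/1=1588/55231: DF=(1 − 1588/55231·(0.982200+0.965900+0.939900+0.909300+0.884600))/(1+1588/55231) = 2103/2500 ≈ 0.841200
step 7 [7y] zero: DF = P = 8243/10000 ≈ 0.824300

1 1 4911/5000
2 2 9659/10000
3 3 9399/10000
4 4 9093/10000
5 5 4423/5000
6 6 2103/2500
7 7 8243/10000
f(3y,5y) = ((9399/10000)/(4423/5000) − 1)/(2) = 553/17692 ≈ 3.1257%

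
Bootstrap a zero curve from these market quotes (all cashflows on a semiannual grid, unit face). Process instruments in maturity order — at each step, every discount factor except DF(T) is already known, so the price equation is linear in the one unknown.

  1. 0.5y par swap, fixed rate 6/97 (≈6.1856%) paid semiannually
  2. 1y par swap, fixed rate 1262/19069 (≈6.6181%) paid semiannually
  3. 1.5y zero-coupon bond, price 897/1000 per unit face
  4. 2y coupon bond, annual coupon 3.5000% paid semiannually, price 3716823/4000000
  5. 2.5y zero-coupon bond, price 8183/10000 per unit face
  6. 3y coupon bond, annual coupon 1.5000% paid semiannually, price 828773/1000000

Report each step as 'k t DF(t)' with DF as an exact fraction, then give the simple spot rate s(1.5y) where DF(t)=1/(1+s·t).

step 1 [0.5y] swap r/2=3/97: DF=(1 − 3/97·(0))/(1+3/97) = 97/100 ≈ 0.970000
step 2 [1y] swap r/2=631/19069: DF=(1 − 631/19069·(0.970000))/(1+631/19069) = 9369/10000 ≈ 0.936900
step 3 [1.5y] zero: DF = P = 897/1000 ≈ 0.897000
step 4 [2y] bond c/2=7/400: DF=(3716823/4000000 − 7/400·(0.970000+0.936900+0.897000))/(1+7/400) = 173/200 ≈ 0.865000
step 5 [2.5y] zero: DF = P = 8183/10000 ≈ 0.818300
step 6 [3y] bond c/2=3/400: DF=(828773/1000000 − 3/400·(0.970000+0.936900+0.897000+0.865000+0.818300))/(1+3/400) = 1973/2500 ≈ 0.789200

1 1/2 97/100
2 1 9369/10000
3 3/2 897/1000
4 2 173/200
5 5/2 8183/10000
6 3 1973/2500
s(1.5y) = (1/(897/1000) − 1)/(3/2) = 206/2691 ≈ 7.6551%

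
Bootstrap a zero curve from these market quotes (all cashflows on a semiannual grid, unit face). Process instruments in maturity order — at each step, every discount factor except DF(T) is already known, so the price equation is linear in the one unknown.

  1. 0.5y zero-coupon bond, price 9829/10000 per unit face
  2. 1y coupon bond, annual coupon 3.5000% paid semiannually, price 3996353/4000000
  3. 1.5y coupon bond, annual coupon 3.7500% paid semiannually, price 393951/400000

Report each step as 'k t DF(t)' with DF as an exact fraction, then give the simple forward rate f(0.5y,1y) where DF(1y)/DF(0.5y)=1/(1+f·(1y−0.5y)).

step 1 [0.5y] zero: DF = P = 9829/10000 ≈ 0.982900
step 2 [1y] bond c/2=7/400: DF=(3996353/4000000 − 7/400·(0.982900))/(1+7/400) = 193/200 ≈ 0.965000
step 3 [1.5y] bond c/2=3/160: DF=(393951/400000 − 3/160·(0.982900+0.965000))/(1+3/160) = 9309/10000 ≈ 0.930900

1 1/2 9829/10000
2 1 193/200
3 3/2 9309/10000
f(0.5y,1y) = ((9829/10000)/(193/200) − 1)/(1/2) = 179/4825 ≈ 3.7098%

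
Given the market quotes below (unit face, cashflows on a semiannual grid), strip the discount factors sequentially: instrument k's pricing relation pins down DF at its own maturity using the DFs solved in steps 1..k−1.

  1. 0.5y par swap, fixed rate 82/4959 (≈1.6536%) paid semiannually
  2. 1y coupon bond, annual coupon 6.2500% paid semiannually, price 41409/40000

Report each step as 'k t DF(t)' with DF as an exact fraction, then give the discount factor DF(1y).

step 1 [0.5y] swap r/2=41/4959: DF=(1 − 41/4959·(0))/(1+41/4959) = 4959/5000 ≈ 0.991800
step 2 [1y] bond c/2=1/32: DF=(41409/40000 − 1/32·(0.991800))/(1+1/32) = 4869/5000 ≈ 0.973800

1 1/2 4959/5000
2 1 4869/5000
DF(1y) = 4869/5000 ≈ 0.973800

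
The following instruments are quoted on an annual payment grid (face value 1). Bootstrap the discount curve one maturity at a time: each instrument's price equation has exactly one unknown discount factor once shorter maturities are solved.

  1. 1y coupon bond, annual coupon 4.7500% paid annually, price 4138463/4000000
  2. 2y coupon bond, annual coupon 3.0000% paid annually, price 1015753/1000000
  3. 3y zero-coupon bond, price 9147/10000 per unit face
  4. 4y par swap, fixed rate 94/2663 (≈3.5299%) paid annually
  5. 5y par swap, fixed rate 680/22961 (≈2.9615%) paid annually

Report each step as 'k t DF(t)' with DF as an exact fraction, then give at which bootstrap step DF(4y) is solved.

step 1 [1y] bond c/1=19/400: DF=(4138463/4000000 − 19/400·(0))/(1+19/400) = 9877/10000 ≈ 0.987700
step 2 [2y] bond c/1=3/100: DF=(1015753/1000000 − 3/100·(0.987700))/(1+3/100) = 4787/5000 ≈ 0.957400
step 3 [3y] zero: DF = P = 9147/10000 ≈ 0.914700
step 4 [4y] swap r/1=94/2663: DF=(1 − 94/2663·(0.987700+0.957400+0.914700))/(1+94/2663) = 2171/2500 ≈ 0.868400
step 5 [5y] swap r/1=680/22961: DF=(1 − 680/22961·(0.987700+0.957400+0.914700+0.868400))/(1+680/22961) = 108/125 ≈ 0.864000

1 1 9877/10000
2 2 4787/5000
3 3 9147/10000
4 4 2171/2500
5 5 108/125
DF(4y) is solved at step 4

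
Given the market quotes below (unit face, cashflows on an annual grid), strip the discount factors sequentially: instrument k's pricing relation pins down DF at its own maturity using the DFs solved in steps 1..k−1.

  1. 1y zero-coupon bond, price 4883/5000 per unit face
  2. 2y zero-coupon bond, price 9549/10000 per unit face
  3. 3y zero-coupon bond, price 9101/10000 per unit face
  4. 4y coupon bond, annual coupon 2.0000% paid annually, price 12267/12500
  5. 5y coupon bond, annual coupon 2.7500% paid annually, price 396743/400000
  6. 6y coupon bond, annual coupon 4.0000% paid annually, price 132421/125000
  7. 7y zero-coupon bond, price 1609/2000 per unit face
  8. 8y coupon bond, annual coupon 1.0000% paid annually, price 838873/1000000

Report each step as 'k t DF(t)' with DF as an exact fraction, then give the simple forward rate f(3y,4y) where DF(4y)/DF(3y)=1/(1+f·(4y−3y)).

step 1 [1y] zero: DF = P = 4883/5000 ≈ 0.976600
step 2 [2y] zero: DF = P = 9549/10000 ≈ 0.954900
step 3 [3y] zero: DF = P = 9101/10000 ≈ 0.910100
step 4 [4y] bond c/1=1/50: DF=(12267/12500 − 1/50·(0.976600+0.954900+0.910100))/(1+1/50) = 1133/1250 ≈ 0.906400
step 5 [5y] bond c/1=11/400: DF=(396743/400000 − 11/400·(0.976600+0.954900+0.910100+0.906400))/(1+11/400) = 173/200 ≈ 0.865000
step 6 [6y] bond c/1=1/25: DF=(132421/125000 − 1/25·(0.976600+0.954900+0.910100+0.906400+0.865000))/(1+1/25) = 2103/2500 ≈ 0.841200
step 7 [7y] zero: DF = P = 1609/2000 ≈ 0.804500
step 8 [8y] bond c/1=1/100: DF=(838873/1000000 − 1/100·(0.976600+0.954900+0.910100+0.906400+0.865000+0.841200+0.804500))/(1+1/100) = 3843/5000 ≈ 0.768600

1 1 4883/5000
2 2 9549/10000
3 3 9101/10000
4 4 1133/1250
5 5 173/200
6 6 2103/2500
7 7 1609/2000
8 8 3843/5000
f(3y,4y) = ((9101/10000)/(1133/1250) − 1)/(1) = 37/9064 ≈ 0.4082%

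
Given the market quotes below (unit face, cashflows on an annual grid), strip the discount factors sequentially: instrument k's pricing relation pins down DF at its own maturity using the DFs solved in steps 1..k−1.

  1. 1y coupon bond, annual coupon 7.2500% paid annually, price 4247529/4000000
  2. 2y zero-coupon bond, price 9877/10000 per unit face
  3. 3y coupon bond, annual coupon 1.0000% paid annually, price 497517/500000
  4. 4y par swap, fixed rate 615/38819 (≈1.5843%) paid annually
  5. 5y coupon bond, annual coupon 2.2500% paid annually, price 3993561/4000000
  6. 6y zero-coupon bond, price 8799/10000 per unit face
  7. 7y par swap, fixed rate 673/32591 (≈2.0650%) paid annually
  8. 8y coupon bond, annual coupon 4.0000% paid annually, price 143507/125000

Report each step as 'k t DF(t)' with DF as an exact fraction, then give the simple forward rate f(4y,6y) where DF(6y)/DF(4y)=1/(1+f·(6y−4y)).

step 1 [1y] bond c/1=29/400: DF=(4247529/4000000 − 29/400·(0))/(1+29/400) = 9901/10000 ≈ 0.990100
step 2 [2y] zero: DF = P = 9877/10000 ≈ 0.987700
step 3 [3y] bond c/1=1/100: DF=(497517/500000 − 1/100·(0.990100+0.987700))/(1+1/100) = 1207/1250 ≈ 0.965600
step 4 [4y] swap r/1=615/38819: DF=(1 − 615/38819·(0.990100+0.987700+0.965600))/(1+615/38819) = 1877/2000 ≈ 0.938500
step 5 [5y] bond c/1=9/400: DF=(3993561/4000000 − 9/400·(0.990100+0.987700+0.965600+0.938500))/(1+9/400) = 891/1000 ≈ 0.891000
step 6 [6y] zero: DF = P = 8799/10000 ≈ 0.879900
step 7 [7y] swap r/1=673/32591: DF=(1 − 673/32591·(0.990100+0.987700+0.965600+0.938500+0.891000+0.879900))/(1+673/32591) = 4327/5000 ≈ 0.865400
step 8 [8y] bond c/1=1/25: DF=(143507/125000 − 1/25·(0.990100+0.987700+0.965600+0.938500+0.891000+0.879900+0.865400))/(1+1/25) = 2133/2500 ≈ 0.853200

1 1 9901/10000
2 2 9877/10000
3 3 1207/1250
4 4 1877/2000
5 5 891/1000
6 6 8799/10000
7 7 4327/5000
8 8 2133/2500
f(4y,6y) = ((1877/2000)/(8799/10000) − 1)/(2) = 293/8799 ≈ 3.3299%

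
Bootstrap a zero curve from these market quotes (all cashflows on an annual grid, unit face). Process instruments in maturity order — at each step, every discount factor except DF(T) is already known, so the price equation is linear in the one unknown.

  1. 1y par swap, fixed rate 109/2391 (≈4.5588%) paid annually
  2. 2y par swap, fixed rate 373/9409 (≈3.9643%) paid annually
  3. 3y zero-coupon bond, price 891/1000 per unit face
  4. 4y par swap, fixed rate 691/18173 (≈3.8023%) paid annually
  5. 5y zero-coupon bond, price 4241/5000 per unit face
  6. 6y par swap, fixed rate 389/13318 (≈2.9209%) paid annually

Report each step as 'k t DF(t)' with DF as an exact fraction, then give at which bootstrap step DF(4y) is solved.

1 1 2391/2500
2 2 4627/5000
3 3 891/1000
4 4 4309/5000
5 5 4241/5000
6 6 2111/2500
DF(4y) is solved at step 4

step 1 [1y] swap r/1=109/2391: DF=(1 − 109/2391·(0))/(1+109/2391) = 2391/2500 ≈ 0.956400
step 2 [2y] swap r/1=373/9409: DF=(1 − 373/9409·(0.956400))/(1+373/9409) = 4627/5000 ≈ 0.925400
step 3 [3y] zero: DF = P = 891/1000 ≈ 0.891000
step 4 [4y] swap r/1=691/18173: DF=(1 − 691/18173·(0.956400+0.925400+0.891000))/(1+691/18173) = 4309/5000 ≈ 0.861800
step 5 [5y] zero: DF = P = 4241/5000 ≈ 0.848200
step 6 [6y] swap r/1=389/13318: DF=(1 − 389/13318·(0.956400+0.925400+0.891000+0.861800+0.848200))/(1+389/13318) = 2111/2500 ≈ 0.844400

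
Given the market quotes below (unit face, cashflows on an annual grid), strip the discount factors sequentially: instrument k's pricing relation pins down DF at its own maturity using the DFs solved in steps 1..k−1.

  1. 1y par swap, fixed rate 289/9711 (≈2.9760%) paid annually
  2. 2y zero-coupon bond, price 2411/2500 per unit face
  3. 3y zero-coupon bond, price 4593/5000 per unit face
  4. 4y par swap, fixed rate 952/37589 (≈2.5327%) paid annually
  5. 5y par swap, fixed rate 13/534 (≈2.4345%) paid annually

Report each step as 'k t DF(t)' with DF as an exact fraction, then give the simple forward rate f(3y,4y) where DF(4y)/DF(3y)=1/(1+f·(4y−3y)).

1 1 9711/10000
2 2 2411/2500
3 3 4593/5000
4 4 1131/1250
5 5 8869/10000
f(3y,4y) = ((4593/5000)/(1131/1250) − 1)/(1) = 23/1508 ≈ 1.5252%

step 1 [1y] swap r/1=289/9711: DF=(1 − 289/9711·(0))/(1+289/9711) = 9711/10000 ≈ 0.971100
step 2 [2y] zero: DF = P = 2411/2500 ≈ 0.964400
step 3 [3y] zero: DF = P = 4593/5000 ≈ 0.918600
step 4 [4y] swap r/1=952/37589: DF=(1 − 952/37589·(0.971100+0.964400+0.918600))/(1+952/37589) = 1131/1250 ≈ 0.904800
step 5 [5y] swap r/1=13/534: DF=(1 − 13/534·(0.971100+0.964400+0.918600+0.904800))/(1+13/534) = 8869/10000 ≈ 0.886900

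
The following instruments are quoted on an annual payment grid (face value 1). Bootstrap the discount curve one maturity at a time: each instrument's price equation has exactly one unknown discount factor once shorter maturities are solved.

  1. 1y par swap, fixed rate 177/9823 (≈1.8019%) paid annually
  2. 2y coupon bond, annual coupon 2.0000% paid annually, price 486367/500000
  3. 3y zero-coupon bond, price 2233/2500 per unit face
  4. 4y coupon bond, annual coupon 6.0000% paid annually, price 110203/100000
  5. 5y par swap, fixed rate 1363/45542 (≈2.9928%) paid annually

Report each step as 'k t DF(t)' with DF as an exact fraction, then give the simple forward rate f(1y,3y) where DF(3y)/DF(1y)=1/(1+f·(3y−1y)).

step 1 [1y] swap r/1=177/9823: DF=(1 − 177/9823·(0))/(1+177/9823) = 9823/10000 ≈ 0.982300
step 2 [2y] bond c/1=1/50: DF=(486367/500000 − 1/50·(0.982300))/(1+1/50) = 584/625 ≈ 0.934400
step 3 [3y] zero: DF = P = 2233/2500 ≈ 0.893200
step 4 [4y] bond c/1=3/50: DF=(110203/100000 − 3/50·(0.982300+0.934400+0.893200))/(1+3/50) = 4403/5000 ≈ 0.880600
step 5 [5y] swap r/1=1363/45542: DF=(1 − 1363/45542·(0.982300+0.934400+0.893200+0.880600))/(1+1363/45542) = 8637/10000 ≈ 0.863700

1 1 9823/10000
2 2 584/625
3 3 2233/2500
4 4 4403/5000
5 5 8637/10000
f(1y,3y) = ((9823/10000)/(2233/2500) − 1)/(2) = 81/1624 ≈ 4.9877%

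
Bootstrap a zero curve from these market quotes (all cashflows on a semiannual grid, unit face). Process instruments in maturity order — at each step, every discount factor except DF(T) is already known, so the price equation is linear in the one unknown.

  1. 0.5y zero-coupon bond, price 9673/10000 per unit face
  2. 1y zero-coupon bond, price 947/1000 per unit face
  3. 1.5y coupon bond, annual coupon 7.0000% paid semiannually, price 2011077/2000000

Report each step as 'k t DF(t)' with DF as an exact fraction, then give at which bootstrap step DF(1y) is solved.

1 1/2 9673/10000
2 1 947/1000
3 3/2 2267/2500
DF(1y) is solved at step 2

step 1 [0.5y] zero: DF = P = 9673/10000 ≈ 0.967300
step 2 [1y] zero: DF = P = 947/1000 ≈ 0.947000
step 3 [1.5y] bond c/2=7/200: DF=(2011077/2000000 − 7/200·(0.967300+0.947000))/(1+7/200) = 2267/2500 ≈ 0.906800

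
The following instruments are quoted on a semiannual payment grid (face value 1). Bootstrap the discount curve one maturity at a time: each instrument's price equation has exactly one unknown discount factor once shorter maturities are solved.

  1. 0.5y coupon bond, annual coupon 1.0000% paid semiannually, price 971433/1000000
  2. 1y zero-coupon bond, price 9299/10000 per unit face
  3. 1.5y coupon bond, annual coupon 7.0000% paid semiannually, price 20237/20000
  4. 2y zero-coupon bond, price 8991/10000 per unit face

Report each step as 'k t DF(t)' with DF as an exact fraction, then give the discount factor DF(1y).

1 1/2 4833/5000
2 1 9299/10000
3 3/2 1827/2000
4 2 8991/10000
DF(1y) = 9299/10000 ≈ 0.929900

step 1 [0.5y] bond c/2=1/200: DF=(971433/1000000 − 1/200·(0))/(1+1/200) = 4833/5000 ≈ 0.966600
step 2 [1y] zero: DF = P = 9299/10000 ≈ 0.929900
step 3 [1.5y] bond c/2=7/200: DF=(20237/20000 − 7/200·(0.966600+0.929900))/(1+7/200) = 1827/2000 ≈ 0.913500
step 4 [2y] zero: DF = P = 8991/10000 ≈ 0.899100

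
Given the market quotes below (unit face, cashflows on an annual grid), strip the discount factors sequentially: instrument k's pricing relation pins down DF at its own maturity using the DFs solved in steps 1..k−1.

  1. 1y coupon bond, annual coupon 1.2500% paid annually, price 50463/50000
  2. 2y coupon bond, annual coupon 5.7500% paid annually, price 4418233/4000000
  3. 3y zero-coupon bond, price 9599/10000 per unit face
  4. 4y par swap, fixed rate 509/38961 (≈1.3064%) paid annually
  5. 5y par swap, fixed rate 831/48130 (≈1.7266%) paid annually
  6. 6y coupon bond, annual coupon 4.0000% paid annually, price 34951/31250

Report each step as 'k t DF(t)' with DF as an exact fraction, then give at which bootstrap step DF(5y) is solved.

1 1 623/625
2 2 9903/10000
3 3 9599/10000
4 4 9491/10000
5 5 9169/10000
6 6 8903/10000
DF(5y) is solved at step 5

step 1 [1y] bond c/1=1/80: DF=(50463/50000 − 1/80·(0))/(1+1/80) = 623/625 ≈ 0.996800
step 2 [2y] bond c/1=23/400: DF=(4418233/4000000 − 23/400·(0.996800))/(1+23/400) = 9903/10000 ≈ 0.990300
step 3 [3y] zero: DF = P = 9599/10000 ≈ 0.959900
step 4 [4y] swap r/1=509/38961: DF=(1 − 509/38961·(0.996800+0.990300+0.959900))/(1+509/38961) = 9491/10000 ≈ 0.949100
step 5 [5y] swap r/1=831/48130: DF=(1 − 831/48130·(0.996800+0.990300+0.959900+0.949100))/(1+831/48130) = 9169/10000 ≈ 0.916900
step 6 [6y] bond c/1=1/25: DF=(34951/31250 − 1/25·(0.996800+0.990300+0.959900+0.949100+0.916900))/(1+1/25) = 8903/10000 ≈ 0.890300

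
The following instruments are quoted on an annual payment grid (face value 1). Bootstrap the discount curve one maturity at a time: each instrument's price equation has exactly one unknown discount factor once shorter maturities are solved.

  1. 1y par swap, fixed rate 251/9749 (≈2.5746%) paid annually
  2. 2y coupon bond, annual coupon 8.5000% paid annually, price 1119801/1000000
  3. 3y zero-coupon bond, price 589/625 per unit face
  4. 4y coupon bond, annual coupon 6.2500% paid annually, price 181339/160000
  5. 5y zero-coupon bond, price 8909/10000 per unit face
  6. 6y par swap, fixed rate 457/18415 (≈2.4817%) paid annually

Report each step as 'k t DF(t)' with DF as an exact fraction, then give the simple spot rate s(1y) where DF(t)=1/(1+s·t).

1 1 9749/10000
2 2 9557/10000
3 3 589/625
4 4 8977/10000
5 5 8909/10000
6 6 8629/10000
s(1y) = (1/(9749/10000) − 1)/(1) = 251/9749 ≈ 2.5746%

step 1 [1y] swap r/1=251/9749: DF=(1 − 251/9749·(0))/(1+251/9749) = 9749/10000 ≈ 0.974900
step 2 [2y] bond c/1=17/200: DF=(1119801/1000000 − 17/200·(0.974900))/(1+17/200) = 9557/10000 ≈ 0.955700
step 3 [3y] zero: DF = P = 589/625 ≈ 0.942400
step 4 [4y] bond c/1=1/16: DF=(181339/160000 − 1/16·(0.974900+0.955700+0.942400))/(1+1/16) = 8977/10000 ≈ 0.897700
step 5 [5y] zero: DF = P = 8909/10000 ≈ 0.890900
step 6 [6y] swap r/1=457/18415: DF=(1 − 457/18415·(0.974900+0.955700+0.942400+0.897700+0.890900))/(1+457/18415) = 8629/10000 ≈ 0.862900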